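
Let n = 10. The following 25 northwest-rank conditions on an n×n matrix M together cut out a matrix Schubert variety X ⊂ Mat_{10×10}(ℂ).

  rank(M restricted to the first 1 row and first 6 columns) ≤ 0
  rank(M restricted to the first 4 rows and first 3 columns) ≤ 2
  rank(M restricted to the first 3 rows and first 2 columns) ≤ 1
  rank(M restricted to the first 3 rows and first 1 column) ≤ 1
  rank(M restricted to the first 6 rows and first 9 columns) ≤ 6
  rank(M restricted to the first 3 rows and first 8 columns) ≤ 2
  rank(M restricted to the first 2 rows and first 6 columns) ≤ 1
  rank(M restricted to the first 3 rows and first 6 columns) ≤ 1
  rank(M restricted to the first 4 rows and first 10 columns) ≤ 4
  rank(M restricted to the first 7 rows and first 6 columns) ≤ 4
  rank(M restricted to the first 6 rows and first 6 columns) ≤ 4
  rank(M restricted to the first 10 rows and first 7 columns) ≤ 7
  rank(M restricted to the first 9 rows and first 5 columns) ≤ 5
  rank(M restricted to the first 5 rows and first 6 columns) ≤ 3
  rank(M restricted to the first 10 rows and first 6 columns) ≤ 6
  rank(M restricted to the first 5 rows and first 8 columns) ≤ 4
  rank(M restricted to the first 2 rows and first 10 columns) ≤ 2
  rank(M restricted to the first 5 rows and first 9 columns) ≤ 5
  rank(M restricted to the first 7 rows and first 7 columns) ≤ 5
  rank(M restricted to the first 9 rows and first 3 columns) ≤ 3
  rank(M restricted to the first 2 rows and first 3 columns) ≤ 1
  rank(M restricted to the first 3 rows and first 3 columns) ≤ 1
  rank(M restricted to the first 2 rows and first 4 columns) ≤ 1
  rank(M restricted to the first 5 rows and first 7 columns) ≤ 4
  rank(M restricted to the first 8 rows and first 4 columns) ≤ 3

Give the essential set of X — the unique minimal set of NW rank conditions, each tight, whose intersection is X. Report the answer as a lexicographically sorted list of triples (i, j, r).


Propagating the 25 rank bounds to every northwest block:

  R[1]: 0  0  0  0  0  0  1  1  1  1
  R[2]: 1  1  1  1  1  1  2  2  2  2
  R[3]: 1  1  1  1  1  1  2  2  3  3
  R[4]: 1  2  2  2  2  2  3  3  4  4
  R[5]: 1  2  3  3  3  3  4  4  5  5
  R[6]: 1  2  3  3  4  4  5  5  6  6
  R[7]: 1  2  3  3  4  4  5  6  7  7
  R[8]: 1  2  3  3  4  5  6  7  8  8
  R[9]: 1  2  3  4  5  6  7  8  9  9
  R[10]: 1  2  3  4  5  6  7  8  9  10

giving w = (7, 1, 9, 2, 3, 5, 8, 6, 4, 10) via Δ²R.

Fulton essential set (5 of the 16 Rothe cells):

[(1, 6, 0), (3, 6, 1), (3, 8, 2), (7, 6, 4), (8, 4, 3)]


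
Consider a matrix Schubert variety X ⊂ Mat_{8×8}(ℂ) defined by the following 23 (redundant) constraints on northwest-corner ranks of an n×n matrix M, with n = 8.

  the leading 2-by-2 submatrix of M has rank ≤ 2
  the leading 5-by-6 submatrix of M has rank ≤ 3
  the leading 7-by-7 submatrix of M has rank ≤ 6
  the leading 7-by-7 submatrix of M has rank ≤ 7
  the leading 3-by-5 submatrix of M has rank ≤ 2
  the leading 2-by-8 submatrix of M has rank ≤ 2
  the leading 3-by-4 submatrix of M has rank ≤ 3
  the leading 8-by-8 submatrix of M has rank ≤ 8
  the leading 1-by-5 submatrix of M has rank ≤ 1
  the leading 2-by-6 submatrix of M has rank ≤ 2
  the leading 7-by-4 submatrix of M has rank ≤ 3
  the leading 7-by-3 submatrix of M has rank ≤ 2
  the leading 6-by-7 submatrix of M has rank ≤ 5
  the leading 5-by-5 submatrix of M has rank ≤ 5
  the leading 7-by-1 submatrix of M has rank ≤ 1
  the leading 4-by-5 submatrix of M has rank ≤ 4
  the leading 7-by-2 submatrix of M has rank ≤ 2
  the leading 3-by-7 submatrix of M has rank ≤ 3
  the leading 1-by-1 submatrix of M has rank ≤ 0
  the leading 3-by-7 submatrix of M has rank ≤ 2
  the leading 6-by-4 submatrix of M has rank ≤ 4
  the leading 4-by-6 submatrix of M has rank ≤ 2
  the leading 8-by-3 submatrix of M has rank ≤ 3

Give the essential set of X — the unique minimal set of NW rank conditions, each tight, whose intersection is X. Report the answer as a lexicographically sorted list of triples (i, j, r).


Reconstructing r_w from the 23 given conditions:

  i=1: 0 1 1 1 1 1 1 1
  i=2: 1 2 2 2 2 2 2 2
  i=3: 1 2 2 2 2 2 2 3
  i=4: 1 2 2 2 2 2 3 4
  i=5: 1 2 2 3 3 3 4 5
  i=6: 1 2 2 3 4 4 5 6
  i=7: 1 2 2 3 4 5 6 7
  i=8: 1 2 3 4 5 6 7 8

hence w(1..8) = (2, 1, 8, 7, 4, 5, 6, 3).

Fulton essential set (4 of the 13 Rothe cells):

[(1, 1, 0), (3, 7, 2), (4, 6, 2), (7, 3, 2)]


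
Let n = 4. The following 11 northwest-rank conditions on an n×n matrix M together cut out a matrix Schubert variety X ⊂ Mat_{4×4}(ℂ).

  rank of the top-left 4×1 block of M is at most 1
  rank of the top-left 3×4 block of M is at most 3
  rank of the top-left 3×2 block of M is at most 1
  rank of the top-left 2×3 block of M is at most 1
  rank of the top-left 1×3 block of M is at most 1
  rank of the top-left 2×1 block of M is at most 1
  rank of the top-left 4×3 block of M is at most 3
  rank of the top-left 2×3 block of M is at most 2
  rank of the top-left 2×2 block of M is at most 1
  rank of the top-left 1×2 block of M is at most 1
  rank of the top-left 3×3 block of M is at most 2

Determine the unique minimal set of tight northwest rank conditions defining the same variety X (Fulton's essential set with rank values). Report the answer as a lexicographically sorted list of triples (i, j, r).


Reconstructing r_w from the 11 given conditions:

  R[1]: 1  1  1  1
  R[2]: 1  1  1  2
  R[3]: 1  1  2  3
  R[4]: 1  2  3  4

reading off 1-entries of Δ²R: w = (1, 4, 3, 2).

|D(w)|=3, |Ess(w)|=2:

[(2, 3, 1), (3, 2, 1)]


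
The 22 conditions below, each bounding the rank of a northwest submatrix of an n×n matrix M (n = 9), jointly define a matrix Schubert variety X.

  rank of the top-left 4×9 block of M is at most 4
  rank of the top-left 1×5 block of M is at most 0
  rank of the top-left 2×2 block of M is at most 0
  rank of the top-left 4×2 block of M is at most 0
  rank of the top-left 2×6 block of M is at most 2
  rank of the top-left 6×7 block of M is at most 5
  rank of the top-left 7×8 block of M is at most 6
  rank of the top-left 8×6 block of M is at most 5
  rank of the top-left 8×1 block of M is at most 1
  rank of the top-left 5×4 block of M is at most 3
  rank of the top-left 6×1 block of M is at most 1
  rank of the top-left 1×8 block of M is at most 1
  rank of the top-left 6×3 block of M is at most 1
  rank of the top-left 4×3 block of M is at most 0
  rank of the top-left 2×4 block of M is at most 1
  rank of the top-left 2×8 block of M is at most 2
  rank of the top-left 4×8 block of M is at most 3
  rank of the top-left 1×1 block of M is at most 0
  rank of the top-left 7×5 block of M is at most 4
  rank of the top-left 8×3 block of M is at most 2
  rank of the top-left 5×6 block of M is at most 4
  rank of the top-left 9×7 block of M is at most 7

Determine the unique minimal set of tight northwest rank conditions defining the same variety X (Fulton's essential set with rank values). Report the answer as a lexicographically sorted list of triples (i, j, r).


Rank table r_w(9×9) implied by the 22 constraints:

  R[1]: 0  0  0  0  0  1  1  1  1
  R[2]: 0  0  0  1  1  2  2  2  2
  R[3]: 0  0  0  1  2  3  3  3  3
  R[4]: 0  0  0  1  2  3  3  3  4
  R[5]: 1  1  1  2  3  4  4  4  5
  R[6]: 1  1  1  2  3  4  5  5  6
  R[7]: 1  2  2  3  4  5  6  6  7
  R[8]: 1  2  2  3  4  5  6  7  8
  R[9]: 1  2  3  4  5  6  7  8  9

so w = (6, 4, 5, 9, 1, 7, 2, 8, 3).

ℓ(w)=19; the 5 essential cells (i,j,r):

[(1, 5, 0), (4, 3, 0), (4, 8, 3), (6, 3, 1), (8, 3, 2)]


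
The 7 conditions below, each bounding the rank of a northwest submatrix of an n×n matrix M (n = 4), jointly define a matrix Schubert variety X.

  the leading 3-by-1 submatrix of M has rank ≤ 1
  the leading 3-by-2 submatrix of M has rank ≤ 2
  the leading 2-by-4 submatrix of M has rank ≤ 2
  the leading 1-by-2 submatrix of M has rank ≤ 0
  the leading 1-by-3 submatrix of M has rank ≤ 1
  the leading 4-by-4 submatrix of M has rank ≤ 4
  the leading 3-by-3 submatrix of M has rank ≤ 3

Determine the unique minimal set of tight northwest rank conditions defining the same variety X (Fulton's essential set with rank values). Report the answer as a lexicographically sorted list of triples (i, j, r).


The tightest implied rank at each (i,j), from the 7 conditions:

  R[1]: 0  0  1  1
  R[2]: 1  1  2  2
  R[3]: 1  2  3  3
  R[4]: 1  2  3  4

hence w(1..4) = (3, 1, 2, 4).

|D(w)|=2, |Ess(w)|=1:

[(1, 2, 0)]


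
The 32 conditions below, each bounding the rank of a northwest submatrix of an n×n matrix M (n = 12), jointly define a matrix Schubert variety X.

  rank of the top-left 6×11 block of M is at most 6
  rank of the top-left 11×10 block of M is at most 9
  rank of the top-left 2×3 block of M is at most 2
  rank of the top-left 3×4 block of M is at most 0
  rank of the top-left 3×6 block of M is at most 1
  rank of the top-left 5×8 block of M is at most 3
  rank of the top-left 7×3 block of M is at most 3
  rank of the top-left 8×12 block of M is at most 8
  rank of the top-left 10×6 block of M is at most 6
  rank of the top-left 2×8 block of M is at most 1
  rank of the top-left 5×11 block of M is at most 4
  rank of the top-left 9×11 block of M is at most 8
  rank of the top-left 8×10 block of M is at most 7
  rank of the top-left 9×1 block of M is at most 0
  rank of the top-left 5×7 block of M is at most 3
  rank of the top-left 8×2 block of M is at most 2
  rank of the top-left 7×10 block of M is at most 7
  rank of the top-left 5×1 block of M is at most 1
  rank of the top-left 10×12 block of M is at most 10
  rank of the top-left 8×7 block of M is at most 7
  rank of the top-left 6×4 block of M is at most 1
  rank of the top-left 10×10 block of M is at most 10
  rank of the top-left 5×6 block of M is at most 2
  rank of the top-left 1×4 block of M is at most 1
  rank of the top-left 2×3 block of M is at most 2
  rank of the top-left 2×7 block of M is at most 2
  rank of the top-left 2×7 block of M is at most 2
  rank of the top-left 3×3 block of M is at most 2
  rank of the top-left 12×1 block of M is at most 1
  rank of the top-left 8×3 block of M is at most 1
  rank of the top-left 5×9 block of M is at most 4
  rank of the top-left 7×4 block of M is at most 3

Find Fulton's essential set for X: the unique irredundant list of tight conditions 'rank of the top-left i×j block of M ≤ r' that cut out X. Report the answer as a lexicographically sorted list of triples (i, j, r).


Computing R[i][j] = min implied NW-rank bound (n=12, 32 conditions):

  row 1: 0 0 0 0 1 1 1 1 1 1 1 1
  row 2: 0 0 0 0 1 1 1 1 2 2 2 2
  row 3: 0 0 0 0 1 1 2 2 3 3 3 3
  row 4: 0 1 1 1 2 2 3 3 4 4 4 4
  row 5: 0 1 1 1 2 2 3 3 4 4 4 5
  row 6: 0 1 1 1 2 3 4 4 5 5 5 6
  row 7: 0 1 1 2 3 4 5 5 6 6 6 7
  row 8: 0 1 1 2 3 4 5 6 7 7 7 8
  row 9: 0 1 2 3 4 5 6 7 8 8 8 9
  row 10: 1 2 3 4 5 6 7 8 9 9 9 10
  row 11: 1 2 3 4 5 6 7 8 9 9 10 11
  row 12: 1 2 3 4 5 6 7 8 9 10 11 12

so w = (5, 9, 7, 2, 12, 6, 4, 8, 3, 1, 11, 10).

|D(w)|=33, |Ess(w)|=10:

[(2, 8, 1), (3, 4, 0), (3, 6, 1), (5, 6, 2), (5, 8, 3), (5, 11, 4), (6, 4, 1), (8, 3, 1), (9, 1, 0), (11, 10, 9)]


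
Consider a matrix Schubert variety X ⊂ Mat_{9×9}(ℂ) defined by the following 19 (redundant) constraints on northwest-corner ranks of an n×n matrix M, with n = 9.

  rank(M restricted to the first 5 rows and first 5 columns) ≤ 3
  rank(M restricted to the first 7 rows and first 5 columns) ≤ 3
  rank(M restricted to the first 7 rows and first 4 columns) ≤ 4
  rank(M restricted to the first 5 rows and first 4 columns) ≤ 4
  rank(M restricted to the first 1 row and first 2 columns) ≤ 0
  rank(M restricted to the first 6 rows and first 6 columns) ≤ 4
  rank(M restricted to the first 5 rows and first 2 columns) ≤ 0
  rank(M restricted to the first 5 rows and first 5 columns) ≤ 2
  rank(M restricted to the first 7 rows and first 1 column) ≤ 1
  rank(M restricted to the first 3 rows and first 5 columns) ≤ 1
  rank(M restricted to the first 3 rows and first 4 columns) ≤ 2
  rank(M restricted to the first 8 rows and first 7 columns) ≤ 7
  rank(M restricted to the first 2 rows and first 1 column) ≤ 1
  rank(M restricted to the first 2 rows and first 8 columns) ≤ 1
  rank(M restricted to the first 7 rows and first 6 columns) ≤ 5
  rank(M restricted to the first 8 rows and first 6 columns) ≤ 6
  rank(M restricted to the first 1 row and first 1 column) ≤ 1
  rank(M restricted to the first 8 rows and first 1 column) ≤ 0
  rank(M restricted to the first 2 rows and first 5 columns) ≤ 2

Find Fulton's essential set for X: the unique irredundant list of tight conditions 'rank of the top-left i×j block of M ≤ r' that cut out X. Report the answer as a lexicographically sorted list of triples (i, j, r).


Propagating the 19 rank bounds to every northwest block:

  i=1: 0  0  1  1  1  1  1  1  1
  i=2: 0  0  1  1  1  1  1  1  2
  i=3: 0  0  1  1  1  2  2  2  3
  i=4: 0  0  1  2  2  3  3  3  4
  i=5: 0  0  1  2  2  3  4  4  5
  i=6: 0  1  2  3  3  4  5  5  6
  i=7: 0  1  2  3  3  4  5  6  7
  i=8: 0  1  2  3  4  5  6  7  8
  i=9: 1  2  3  4  5  6  7  8  9

hence w(1..9) = (3, 9, 6, 4, 7, 2, 8, 5, 1).

6 SE-corners of the 22-cell Rothe diagram give Ess(w):

[(2, 8, 1), (3, 5, 1), (5, 2, 0), (5, 5, 2), (7, 5, 3), (8, 1, 0)]


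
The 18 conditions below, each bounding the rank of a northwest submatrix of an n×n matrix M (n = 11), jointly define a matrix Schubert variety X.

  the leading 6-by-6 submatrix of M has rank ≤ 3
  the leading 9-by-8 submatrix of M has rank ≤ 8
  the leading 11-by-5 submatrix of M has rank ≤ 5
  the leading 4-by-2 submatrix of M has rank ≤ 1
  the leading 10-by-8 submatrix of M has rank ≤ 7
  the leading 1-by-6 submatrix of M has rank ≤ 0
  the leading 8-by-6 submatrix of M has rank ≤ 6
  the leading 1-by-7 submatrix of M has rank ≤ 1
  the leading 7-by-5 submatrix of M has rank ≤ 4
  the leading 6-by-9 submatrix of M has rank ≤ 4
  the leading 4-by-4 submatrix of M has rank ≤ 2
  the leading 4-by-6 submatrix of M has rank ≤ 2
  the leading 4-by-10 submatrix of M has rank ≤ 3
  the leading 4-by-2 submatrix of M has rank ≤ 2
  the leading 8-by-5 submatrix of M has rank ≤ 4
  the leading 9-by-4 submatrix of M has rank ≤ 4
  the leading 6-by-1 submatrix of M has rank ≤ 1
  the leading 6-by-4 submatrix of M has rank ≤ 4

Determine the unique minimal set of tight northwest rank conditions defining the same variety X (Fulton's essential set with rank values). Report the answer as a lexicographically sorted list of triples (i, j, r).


Rank table r_w(11×11) implied by the 18 constraints:

  0 | 0 | 0 | 0 | 0 | 0 | 1 | 1 | 1 | 1 | 1
  1 | 1 | 1 | 1 | 1 | 1 | 2 | 2 | 2 | 2 | 2
  1 | 1 | 2 | 2 | 2 | 2 | 3 | 3 | 3 | 3 | 3
  1 | 1 | 2 | 2 | 2 | 2 | 3 | 3 | 3 | 3 | 4
  1 | 2 | 3 | 3 | 3 | 3 | 4 | 4 | 4 | 4 | 5
  1 | 2 | 3 | 3 | 3 | 3 | 4 | 4 | 4 | 5 | 6
  1 | 2 | 3 | 4 | 4 | 4 | 5 | 5 | 5 | 6 | 7
  1 | 2 | 3 | 4 | 4 | 5 | 6 | 6 | 6 | 7 | 8
  1 | 2 | 3 | 4 | 5 | 6 | 7 | 7 | 7 | 8 | 9
  1 | 2 | 3 | 4 | 5 | 6 | 7 | 7 | 8 | 9 | 10
  1 | 2 | 3 | 4 | 5 | 6 | 7 | 8 | 9 | 10 | 11

hence w(1..11) = (7, 1, 3, 11, 2, 10, 4, 6, 5, 9, 8).

Rothe diagram D(w) (21 cells), 8 SE-corners (essential conditions):

[(1, 6, 0), (4, 2, 1), (4, 6, 2), (4, 10, 3), (6, 6, 3), (6, 9, 4), (8, 5, 4), (10, 8, 7)]


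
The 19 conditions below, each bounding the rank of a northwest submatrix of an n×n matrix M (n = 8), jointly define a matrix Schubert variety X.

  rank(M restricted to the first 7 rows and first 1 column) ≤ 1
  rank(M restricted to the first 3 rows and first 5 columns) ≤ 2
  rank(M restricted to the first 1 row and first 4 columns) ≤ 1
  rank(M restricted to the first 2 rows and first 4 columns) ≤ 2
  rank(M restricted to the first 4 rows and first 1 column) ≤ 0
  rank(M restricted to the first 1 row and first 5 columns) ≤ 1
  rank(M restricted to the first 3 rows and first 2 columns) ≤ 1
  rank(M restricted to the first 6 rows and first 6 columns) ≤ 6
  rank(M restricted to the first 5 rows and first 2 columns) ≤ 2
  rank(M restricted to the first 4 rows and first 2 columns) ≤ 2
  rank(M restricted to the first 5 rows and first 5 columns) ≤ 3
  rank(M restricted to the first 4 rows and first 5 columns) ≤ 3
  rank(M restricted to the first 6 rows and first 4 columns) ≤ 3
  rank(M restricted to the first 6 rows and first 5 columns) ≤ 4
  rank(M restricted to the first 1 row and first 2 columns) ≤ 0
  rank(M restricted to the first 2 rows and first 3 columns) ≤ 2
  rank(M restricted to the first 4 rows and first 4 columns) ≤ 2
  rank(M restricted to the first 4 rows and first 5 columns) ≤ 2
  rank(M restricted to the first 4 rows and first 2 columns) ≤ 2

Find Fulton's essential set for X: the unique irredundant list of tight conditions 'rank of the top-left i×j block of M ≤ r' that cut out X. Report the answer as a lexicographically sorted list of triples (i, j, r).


Rank table r_w(8×8) implied by the 19 constraints:

  row 1: 0 | 0 | 1 | 1 | 1 | 1 | 1 | 1
  row 2: 0 | 1 | 2 | 2 | 2 | 2 | 2 | 2
  row 3: 0 | 1 | 2 | 2 | 2 | 3 | 3 | 3
  row 4: 0 | 1 | 2 | 2 | 2 | 3 | 4 | 4
  row 5: 1 | 2 | 3 | 3 | 3 | 4 | 5 | 5
  row 6: 1 | 2 | 3 | 3 | 4 | 5 | 6 | 6
  row 7: 1 | 2 | 3 | 4 | 5 | 6 | 7 | 7
  row 8: 1 | 2 | 3 | 4 | 5 | 6 | 7 | 8

reading off 1-entries of Δ²R: w = (3, 2, 6, 7, 1, 5, 4, 8).

ℓ(w)=10; the 4 essential cells (i,j,r):

[(1, 2, 0), (4, 1, 0), (4, 5, 2), (6, 4, 3)]


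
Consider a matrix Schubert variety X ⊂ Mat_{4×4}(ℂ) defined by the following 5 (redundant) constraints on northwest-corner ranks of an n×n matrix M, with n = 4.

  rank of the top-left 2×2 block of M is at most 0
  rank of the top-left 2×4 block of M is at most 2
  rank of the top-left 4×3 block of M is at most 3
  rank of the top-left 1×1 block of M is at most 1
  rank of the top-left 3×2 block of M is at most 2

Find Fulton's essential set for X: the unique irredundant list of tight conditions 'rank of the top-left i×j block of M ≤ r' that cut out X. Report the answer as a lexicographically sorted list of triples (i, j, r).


Reconstructing r_w from the 5 given conditions:

  R[1]: 0  0  1  1
  R[2]: 0  0  1  2
  R[3]: 1  1  2  3
  R[4]: 1  2  3  4

giving w = (3, 4, 1, 2) via Δ²R.

D(w) has 4 cells with 1 SE-corner; essential set:

[(2, 2, 0)]


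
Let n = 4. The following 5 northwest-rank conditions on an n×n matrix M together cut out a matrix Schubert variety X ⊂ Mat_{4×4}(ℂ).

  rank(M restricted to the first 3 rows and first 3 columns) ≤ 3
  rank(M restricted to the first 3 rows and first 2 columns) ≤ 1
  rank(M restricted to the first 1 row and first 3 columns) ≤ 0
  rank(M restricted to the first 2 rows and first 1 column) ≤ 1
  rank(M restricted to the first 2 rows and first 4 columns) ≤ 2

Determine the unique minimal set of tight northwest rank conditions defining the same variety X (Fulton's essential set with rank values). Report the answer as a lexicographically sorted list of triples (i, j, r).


Rank table r_w(4×4) implied by the 5 constraints:

  0  0  0  1
  1  1  1  2
  1  1  2  3
  1  2  3  4

giving w = (4, 1, 3, 2) via Δ²R.

2 SE-corners of the 4-cell Rothe diagram give Ess(w):

[(1, 3, 0), (3, 2, 1)]


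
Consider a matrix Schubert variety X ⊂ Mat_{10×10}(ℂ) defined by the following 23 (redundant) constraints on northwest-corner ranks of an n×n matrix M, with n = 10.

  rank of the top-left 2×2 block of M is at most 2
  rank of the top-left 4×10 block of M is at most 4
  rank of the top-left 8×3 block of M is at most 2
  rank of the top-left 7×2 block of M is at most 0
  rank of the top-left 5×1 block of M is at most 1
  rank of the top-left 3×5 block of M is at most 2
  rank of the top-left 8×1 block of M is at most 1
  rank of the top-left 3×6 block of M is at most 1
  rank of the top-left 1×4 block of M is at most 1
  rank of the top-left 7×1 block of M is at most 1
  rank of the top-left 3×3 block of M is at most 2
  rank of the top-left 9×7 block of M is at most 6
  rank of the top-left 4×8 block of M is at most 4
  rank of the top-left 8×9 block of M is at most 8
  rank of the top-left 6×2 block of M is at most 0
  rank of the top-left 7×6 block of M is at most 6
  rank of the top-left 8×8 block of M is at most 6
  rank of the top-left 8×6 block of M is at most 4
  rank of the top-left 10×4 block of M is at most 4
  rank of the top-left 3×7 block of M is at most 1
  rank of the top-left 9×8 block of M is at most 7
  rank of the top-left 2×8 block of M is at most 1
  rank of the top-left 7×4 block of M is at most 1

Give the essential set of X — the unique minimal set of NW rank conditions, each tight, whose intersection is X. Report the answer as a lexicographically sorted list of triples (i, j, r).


Propagating the 23 rank bounds to every northwest block:

  0 | 0 | 1 | 1 | 1 | 1 | 1 | 1 | 1 | 1
  0 | 0 | 1 | 1 | 1 | 1 | 1 | 1 | 2 | 2
  0 | 0 | 1 | 1 | 1 | 1 | 1 | 2 | 3 | 3
  0 | 0 | 1 | 1 | 2 | 2 | 2 | 3 | 4 | 4
  0 | 0 | 1 | 1 | 2 | 3 | 3 | 4 | 5 | 5
  0 | 0 | 1 | 1 | 2 | 3 | 4 | 5 | 6 | 6
  0 | 0 | 1 | 1 | 2 | 3 | 4 | 5 | 6 | 7
  1 | 1 | 2 | 2 | 3 | 4 | 5 | 6 | 7 | 8
  1 | 2 | 3 | 3 | 4 | 5 | 6 | 7 | 8 | 9
  1 | 2 | 3 | 4 | 5 | 6 | 7 | 8 | 9 | 10

hence w(1..10) = (3, 9, 8, 5, 6, 7, 10, 1, 2, 4).

D(w) has 27 cells with 4 SE-corners; essential set:

[(2, 8, 1), (3, 7, 1), (7, 2, 0), (7, 4, 1)]


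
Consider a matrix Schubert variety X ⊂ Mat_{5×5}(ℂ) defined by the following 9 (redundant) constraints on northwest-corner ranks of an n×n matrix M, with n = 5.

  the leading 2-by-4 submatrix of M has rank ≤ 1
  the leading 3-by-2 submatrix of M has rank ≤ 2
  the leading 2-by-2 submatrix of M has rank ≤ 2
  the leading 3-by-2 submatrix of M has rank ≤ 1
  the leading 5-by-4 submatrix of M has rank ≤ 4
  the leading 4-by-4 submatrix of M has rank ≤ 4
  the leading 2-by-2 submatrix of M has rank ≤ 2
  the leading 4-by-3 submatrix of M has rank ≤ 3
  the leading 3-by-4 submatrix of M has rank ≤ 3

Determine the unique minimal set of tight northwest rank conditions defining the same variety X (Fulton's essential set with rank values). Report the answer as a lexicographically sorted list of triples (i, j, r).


Rank table r_w(5×5) implied by the 9 constraints:

  1 1 1 1 1
  1 1 1 1 2
  1 1 2 2 3
  1 2 3 3 4
  1 2 3 4 5

reading off 1-entries of Δ²R: w = (1, 5, 3, 2, 4).

2 SE-corners of the 4-cell Rothe diagram give Ess(w):

[(2, 4, 1), (3, 2, 1)]


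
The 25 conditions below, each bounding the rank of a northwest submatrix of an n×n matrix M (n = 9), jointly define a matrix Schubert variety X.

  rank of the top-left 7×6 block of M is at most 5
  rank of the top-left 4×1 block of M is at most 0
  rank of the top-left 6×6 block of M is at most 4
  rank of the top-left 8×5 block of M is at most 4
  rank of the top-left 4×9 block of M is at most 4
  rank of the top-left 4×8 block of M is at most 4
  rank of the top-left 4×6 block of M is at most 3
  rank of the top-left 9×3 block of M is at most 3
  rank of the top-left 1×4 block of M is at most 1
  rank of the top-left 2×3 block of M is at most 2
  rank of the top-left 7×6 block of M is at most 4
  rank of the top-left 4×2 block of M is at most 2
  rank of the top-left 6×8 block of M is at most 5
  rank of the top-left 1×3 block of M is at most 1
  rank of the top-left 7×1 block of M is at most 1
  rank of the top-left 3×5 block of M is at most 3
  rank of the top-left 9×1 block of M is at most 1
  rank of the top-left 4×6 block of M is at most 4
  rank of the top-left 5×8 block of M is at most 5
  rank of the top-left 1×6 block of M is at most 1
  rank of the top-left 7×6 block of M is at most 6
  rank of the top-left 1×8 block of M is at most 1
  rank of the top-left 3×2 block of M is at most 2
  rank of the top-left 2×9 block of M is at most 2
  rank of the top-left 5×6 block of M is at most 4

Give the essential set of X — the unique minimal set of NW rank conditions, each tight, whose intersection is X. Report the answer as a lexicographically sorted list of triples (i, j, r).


Computing R[i][j] = min implied NW-rank bound (n=9, 25 conditions):

  row 1: 0  1  1  1  1  1  1  1  1
  row 2: 0  1  2  2  2  2  2  2  2
  row 3: 0  1  2  3  3  3  3  3  3
  row 4: 0  1  2  3  3  3  4  4  4
  row 5: 1  2  3  4  4  4  5  5  5
  row 6: 1  2  3  4  4  4  5  5  6
  row 7: 1  2  3  4  4  4  5  6  7
  row 8: 1  2  3  4  4  5  6  7  8
  row 9: 1  2  3  4  5  6  7  8  9

giving w = (2, 3, 4, 7, 1, 9, 8, 6, 5) via Δ²R.

Rothe diagram D(w) (12 cells), 5 SE-corners (essential conditions):

[(4, 1, 0), (4, 6, 3), (6, 8, 5), (7, 6, 4), (8, 5, 4)]


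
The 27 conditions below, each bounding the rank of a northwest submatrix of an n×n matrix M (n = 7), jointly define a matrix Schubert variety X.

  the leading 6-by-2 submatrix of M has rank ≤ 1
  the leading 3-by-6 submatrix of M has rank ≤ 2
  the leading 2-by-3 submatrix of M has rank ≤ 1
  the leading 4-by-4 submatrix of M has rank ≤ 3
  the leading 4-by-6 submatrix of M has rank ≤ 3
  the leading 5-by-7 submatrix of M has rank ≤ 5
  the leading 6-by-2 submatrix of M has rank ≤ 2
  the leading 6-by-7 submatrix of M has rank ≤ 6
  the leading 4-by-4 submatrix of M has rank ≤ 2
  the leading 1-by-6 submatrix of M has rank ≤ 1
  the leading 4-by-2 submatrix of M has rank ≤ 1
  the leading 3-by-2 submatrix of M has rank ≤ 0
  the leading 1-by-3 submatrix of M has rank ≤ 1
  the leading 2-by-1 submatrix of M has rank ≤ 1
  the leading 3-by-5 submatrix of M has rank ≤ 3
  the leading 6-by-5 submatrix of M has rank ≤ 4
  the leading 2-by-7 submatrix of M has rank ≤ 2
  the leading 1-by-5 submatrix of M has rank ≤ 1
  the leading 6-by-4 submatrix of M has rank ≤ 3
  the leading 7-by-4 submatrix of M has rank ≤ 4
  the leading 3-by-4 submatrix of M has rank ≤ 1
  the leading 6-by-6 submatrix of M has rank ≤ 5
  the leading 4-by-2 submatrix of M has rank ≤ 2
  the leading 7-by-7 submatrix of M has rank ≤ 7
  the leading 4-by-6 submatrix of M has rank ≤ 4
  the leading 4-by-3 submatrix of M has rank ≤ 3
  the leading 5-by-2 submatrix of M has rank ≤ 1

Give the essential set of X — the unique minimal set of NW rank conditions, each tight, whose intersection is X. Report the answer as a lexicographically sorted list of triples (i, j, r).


Rank table r_w(7×7) implied by the 27 constraints:

  i=1: 0 | 0 | 1 | 1 | 1 | 1 | 1
  i=2: 0 | 0 | 1 | 1 | 2 | 2 | 2
  i=3: 0 | 0 | 1 | 1 | 2 | 2 | 3
  i=4: 1 | 1 | 2 | 2 | 3 | 3 | 4
  i=5: 1 | 1 | 2 | 3 | 4 | 4 | 5
  i=6: 1 | 1 | 2 | 3 | 4 | 5 | 6
  i=7: 1 | 2 | 3 | 4 | 5 | 6 | 7

hence w(1..7) = (3, 5, 7, 1, 4, 6, 2).

D(w) has 11 cells with 4 SE-corners; essential set:

[(3, 2, 0), (3, 4, 1), (3, 6, 2), (6, 2, 1)]


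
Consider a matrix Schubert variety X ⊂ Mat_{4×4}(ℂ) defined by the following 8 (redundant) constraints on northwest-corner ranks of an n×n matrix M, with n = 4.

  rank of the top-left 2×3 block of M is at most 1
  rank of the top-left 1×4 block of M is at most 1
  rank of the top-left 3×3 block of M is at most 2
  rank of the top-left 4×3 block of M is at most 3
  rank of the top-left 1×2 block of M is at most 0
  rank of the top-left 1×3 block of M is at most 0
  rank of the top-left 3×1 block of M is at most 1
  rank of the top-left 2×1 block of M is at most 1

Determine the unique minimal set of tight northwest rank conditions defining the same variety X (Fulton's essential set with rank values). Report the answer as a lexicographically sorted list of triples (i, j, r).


Recovering R(i,j) via the rank-extension bound from the 8 conditions:

  row 1: 0  0  0  1
  row 2: 1  1  1  2
  row 3: 1  2  2  3
  row 4: 1  2  3  4

so w = (4, 1, 2, 3).

ℓ(w)=3; the 1 essential cell (i,j,r):

[(1, 3, 0)]


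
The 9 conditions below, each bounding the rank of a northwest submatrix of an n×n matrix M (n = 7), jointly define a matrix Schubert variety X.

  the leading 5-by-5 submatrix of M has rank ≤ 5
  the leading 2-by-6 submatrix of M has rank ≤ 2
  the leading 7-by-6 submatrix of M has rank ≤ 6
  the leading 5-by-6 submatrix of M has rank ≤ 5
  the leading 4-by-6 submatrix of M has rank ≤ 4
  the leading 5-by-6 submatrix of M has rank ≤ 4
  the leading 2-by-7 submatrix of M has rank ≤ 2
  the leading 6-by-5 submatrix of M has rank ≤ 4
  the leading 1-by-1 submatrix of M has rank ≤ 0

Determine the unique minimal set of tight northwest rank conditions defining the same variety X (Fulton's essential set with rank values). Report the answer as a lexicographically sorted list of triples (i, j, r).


Recovering R(i,j) via the rank-extension bound from the 9 conditions:

  0 1 1 1 1 1 1
  1 2 2 2 2 2 2
  1 2 3 3 3 3 3
  1 2 3 4 4 4 4
  1 2 3 4 4 4 5
  1 2 3 4 4 5 6
  1 2 3 4 5 6 7

second differences of R give the permutation w = (2, 1, 3, 4, 7, 6, 5).

D(w) has 4 cells with 3 SE-corners; essential set:

[(1, 1, 0), (5, 6, 4), (6, 5, 4)]


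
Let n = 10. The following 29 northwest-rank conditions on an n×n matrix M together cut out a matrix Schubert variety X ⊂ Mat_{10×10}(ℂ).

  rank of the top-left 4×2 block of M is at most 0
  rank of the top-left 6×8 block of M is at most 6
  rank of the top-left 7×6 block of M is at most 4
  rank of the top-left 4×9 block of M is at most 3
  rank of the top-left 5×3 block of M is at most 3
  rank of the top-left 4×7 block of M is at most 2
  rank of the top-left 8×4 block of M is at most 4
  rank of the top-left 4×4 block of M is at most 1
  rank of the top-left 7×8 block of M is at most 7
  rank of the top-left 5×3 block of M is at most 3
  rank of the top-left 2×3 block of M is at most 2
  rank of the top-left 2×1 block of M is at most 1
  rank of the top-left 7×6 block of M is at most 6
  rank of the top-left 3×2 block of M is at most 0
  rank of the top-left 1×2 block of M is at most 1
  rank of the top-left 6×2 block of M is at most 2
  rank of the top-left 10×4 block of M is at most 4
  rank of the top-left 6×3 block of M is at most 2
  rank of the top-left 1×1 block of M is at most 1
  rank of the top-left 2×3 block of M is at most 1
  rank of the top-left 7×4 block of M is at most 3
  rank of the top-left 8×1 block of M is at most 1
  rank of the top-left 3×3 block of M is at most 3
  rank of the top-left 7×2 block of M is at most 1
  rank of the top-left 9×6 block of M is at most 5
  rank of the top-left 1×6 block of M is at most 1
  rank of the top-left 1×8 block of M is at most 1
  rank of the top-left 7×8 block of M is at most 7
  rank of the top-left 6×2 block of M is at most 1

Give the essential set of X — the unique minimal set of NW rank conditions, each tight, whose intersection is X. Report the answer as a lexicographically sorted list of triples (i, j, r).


Computing R[i][j] = min implied NW-rank bound (n=10, 29 conditions):

  row 1: 0 0 1 1 1 1 1 1 1 1
  row 2: 0 0 1 1 2 2 2 2 2 2
  row 3: 0 0 1 1 2 2 2 3 3 3
  row 4: 0 0 1 1 2 2 2 3 3 4
  row 5: 1 1 2 2 3 3 3 4 4 5
  row 6: 1 1 2 3 4 4 4 5 5 6
  row 7: 1 1 2 3 4 4 5 6 6 7
  row 8: 1 2 3 4 5 5 6 7 7 8
  row 9: 1 2 3 4 5 5 6 7 8 9
  row 10: 1 2 3 4 5 6 7 8 9 10

hence w(1..10) = (3, 5, 8, 10, 1, 4, 7, 2, 9, 6).

Rothe diagram D(w) (20 cells), 7 SE-corners (essential conditions):

[(4, 2, 0), (4, 4, 1), (4, 7, 2), (4, 9, 3), (7, 2, 1), (7, 6, 4), (9, 6, 5)]


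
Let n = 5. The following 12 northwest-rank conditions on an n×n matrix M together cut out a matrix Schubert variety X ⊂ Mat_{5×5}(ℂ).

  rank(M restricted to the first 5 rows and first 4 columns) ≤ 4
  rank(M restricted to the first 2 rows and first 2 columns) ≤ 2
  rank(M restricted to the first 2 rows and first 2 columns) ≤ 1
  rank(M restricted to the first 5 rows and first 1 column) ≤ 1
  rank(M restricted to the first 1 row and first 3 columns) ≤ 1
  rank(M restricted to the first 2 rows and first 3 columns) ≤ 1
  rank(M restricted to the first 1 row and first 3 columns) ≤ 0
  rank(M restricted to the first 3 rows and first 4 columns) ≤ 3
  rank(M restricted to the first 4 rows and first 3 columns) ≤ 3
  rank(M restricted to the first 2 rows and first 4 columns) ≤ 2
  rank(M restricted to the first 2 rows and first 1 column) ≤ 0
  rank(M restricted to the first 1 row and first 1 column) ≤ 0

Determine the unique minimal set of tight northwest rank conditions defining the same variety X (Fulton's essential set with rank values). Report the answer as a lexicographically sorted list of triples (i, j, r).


Computing R[i][j] = min implied NW-rank bound (n=5, 12 conditions):

  0  0  0  1  1
  0  1  1  2  2
  1  2  2  3  3
  1  2  3  4  4
  1  2  3  4  5

hence w(1..5) = (4, 2, 1, 3, 5).

Rothe diagram D(w) (4 cells), 2 SE-corners (essential conditions):

[(1, 3, 0), (2, 1, 0)]


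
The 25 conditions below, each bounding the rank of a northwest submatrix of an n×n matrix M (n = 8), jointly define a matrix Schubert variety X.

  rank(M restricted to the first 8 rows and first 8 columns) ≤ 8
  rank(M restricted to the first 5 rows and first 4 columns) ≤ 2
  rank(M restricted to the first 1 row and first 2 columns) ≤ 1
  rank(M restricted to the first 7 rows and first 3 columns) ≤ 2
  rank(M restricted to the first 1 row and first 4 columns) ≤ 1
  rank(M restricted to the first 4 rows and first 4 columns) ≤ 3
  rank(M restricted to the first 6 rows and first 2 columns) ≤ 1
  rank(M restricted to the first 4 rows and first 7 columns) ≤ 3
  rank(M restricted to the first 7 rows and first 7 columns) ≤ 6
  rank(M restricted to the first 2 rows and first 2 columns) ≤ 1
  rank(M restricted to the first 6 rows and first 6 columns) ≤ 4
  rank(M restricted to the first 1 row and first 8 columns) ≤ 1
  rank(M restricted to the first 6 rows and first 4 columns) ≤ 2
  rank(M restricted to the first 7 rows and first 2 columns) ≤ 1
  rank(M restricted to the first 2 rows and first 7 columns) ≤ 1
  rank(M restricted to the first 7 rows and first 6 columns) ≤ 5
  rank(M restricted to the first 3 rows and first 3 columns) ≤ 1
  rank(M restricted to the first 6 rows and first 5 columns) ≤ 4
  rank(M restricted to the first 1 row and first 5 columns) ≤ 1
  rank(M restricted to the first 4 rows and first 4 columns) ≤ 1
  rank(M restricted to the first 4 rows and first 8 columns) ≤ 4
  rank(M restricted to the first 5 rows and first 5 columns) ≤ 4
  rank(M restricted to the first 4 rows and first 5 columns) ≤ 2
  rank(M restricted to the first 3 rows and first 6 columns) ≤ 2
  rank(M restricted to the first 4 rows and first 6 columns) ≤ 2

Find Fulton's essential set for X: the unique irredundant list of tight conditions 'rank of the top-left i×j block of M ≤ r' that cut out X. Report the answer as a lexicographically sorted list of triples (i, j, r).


The tightest implied rank at each (i,j), from the 25 conditions:

  1 1 1 1 1 1 1 1
  1 1 1 1 1 1 1 2
  1 1 1 1 2 2 2 3
  1 1 1 1 2 2 3 4
  1 1 2 2 3 3 4 5
  1 1 2 2 3 4 5 6
  1 1 2 3 4 5 6 7
  1 2 3 4 5 6 7 8

the unique w with this rank table is (1, 8, 5, 7, 3, 6, 4, 2).

Rothe diagram D(w) (17 cells), 5 SE-corners (essential conditions):

[(2, 7, 1), (4, 4, 1), (4, 6, 2), (6, 4, 2), (7, 2, 1)]


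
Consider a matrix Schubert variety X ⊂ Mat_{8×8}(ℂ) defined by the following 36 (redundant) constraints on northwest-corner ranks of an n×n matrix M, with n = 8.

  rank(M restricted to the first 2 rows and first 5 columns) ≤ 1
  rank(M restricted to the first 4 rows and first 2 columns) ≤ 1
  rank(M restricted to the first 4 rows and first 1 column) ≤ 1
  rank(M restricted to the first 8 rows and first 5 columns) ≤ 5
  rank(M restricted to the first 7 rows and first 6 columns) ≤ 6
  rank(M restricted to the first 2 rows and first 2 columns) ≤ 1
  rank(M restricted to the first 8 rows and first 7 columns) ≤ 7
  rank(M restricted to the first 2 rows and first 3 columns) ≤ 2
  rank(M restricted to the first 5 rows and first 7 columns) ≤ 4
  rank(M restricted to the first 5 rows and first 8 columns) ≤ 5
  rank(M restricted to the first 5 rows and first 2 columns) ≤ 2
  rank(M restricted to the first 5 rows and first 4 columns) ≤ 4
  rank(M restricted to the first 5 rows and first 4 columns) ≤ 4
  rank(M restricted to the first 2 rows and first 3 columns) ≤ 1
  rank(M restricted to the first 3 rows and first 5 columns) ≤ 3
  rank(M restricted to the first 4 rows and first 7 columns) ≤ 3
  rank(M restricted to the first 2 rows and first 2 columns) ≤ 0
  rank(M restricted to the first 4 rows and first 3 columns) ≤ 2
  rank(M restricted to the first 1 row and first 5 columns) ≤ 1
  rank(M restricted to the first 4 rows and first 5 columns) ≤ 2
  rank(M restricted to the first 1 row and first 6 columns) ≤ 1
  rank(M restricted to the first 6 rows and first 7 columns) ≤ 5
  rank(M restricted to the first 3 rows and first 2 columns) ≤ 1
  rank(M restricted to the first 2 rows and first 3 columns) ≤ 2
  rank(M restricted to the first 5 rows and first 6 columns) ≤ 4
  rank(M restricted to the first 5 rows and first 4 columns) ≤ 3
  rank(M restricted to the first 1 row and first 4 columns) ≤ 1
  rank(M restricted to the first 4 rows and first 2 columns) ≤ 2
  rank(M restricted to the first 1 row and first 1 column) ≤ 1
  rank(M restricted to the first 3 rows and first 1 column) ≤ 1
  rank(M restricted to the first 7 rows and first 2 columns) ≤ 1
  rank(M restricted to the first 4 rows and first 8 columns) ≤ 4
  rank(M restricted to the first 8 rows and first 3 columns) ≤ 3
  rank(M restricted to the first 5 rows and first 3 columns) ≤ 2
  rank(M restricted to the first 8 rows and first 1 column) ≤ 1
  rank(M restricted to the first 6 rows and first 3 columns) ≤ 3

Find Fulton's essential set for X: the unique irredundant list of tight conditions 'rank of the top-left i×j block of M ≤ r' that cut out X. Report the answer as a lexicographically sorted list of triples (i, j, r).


Computing R[i][j] = min implied NW-rank bound (n=8, 36 conditions):

  0, 0, 1, 1, 1, 1, 1, 1
  0, 0, 1, 1, 1, 2, 2, 2
  1, 1, 2, 2, 2, 3, 3, 3
  1, 1, 2, 2, 2, 3, 3, 4
  1, 1, 2, 3, 3, 4, 4, 5
  1, 1, 2, 3, 4, 5, 5, 6
  1, 1, 2, 3, 4, 5, 6, 7
  1, 2, 3, 4, 5, 6, 7, 8

hence w(1..8) = (3, 6, 1, 8, 4, 5, 7, 2).

|D(w)|=13, |Ess(w)|=5:

[(2, 2, 0), (2, 5, 1), (4, 5, 2), (4, 7, 3), (7, 2, 1)]


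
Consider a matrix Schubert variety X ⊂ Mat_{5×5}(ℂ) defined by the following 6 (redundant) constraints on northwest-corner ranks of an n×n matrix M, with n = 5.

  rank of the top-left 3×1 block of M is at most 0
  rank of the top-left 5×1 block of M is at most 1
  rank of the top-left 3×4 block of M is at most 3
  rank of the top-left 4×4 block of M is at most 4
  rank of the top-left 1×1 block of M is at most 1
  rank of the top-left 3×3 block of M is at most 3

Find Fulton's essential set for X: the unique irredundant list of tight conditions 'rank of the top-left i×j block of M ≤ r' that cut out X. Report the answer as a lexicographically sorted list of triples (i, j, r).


Rank table r_w(5×5) implied by the 6 constraints:

  0 1 1 1 1
  0 1 2 2 2
  0 1 2 3 3
  1 2 3 4 4
  1 2 3 4 5

second differences of R give the permutation w = (2, 3, 4, 1, 5).

|D(w)|=3, |Ess(w)|=1:

[(3, 1, 0)]


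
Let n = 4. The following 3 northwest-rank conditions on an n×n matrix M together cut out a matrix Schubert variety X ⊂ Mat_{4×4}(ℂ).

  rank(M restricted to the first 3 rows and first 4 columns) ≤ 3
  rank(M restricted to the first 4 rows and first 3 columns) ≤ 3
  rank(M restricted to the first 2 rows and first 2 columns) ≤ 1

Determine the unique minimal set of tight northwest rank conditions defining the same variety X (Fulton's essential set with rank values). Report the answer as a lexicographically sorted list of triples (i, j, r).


Computing R[i][j] = min implied NW-rank bound (n=4, 3 conditions):

  R[1]: 1  1  1  1
  R[2]: 1  1  2  2
  R[3]: 1  2  3  3
  R[4]: 1  2  3  4

so w = (1, 3, 2, 4).

D(w) has 1 cell with 1 SE-corner; essential set:

[(2, 2, 1)]


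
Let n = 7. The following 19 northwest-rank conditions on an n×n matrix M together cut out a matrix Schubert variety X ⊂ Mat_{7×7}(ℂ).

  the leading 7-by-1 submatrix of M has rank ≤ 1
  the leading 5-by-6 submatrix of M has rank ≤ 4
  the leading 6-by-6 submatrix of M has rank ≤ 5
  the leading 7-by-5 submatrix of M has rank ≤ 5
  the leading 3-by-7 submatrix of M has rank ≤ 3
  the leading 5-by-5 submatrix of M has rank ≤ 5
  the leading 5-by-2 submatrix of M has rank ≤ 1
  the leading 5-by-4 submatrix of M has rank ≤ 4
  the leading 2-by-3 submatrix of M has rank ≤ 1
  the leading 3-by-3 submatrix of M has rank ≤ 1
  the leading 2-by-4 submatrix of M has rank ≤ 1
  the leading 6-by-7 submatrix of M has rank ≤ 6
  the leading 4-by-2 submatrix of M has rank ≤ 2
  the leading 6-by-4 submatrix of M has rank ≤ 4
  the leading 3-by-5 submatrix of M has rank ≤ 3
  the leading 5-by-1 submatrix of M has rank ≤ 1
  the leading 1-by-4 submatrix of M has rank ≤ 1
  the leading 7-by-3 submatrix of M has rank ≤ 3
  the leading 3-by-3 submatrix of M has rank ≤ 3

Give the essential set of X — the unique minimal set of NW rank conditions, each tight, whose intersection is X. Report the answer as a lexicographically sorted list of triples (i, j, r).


Recovering R(i,j) via the rank-extension bound from the 19 conditions:

  row 1: 1  1  1  1  1  1  1
  row 2: 1  1  1  1  2  2  2
  row 3: 1  1  1  2  3  3  3
  row 4: 1  1  2  3  4  4  4
  row 5: 1  1  2  3  4  4  5
  row 6: 1  2  3  4  5  5  6
  row 7: 1  2  3  4  5  6  7

giving w = (1, 5, 4, 3, 7, 2, 6) via Δ²R.

Fulton essential set (4 of the 8 Rothe cells):

[(2, 4, 1), (3, 3, 1), (5, 2, 1), (5, 6, 4)]
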